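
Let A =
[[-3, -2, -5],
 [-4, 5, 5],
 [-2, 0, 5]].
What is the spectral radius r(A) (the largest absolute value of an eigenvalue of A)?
r(A) ≈ 7.4846

The eigenvalues of A are the roots of its characteristic polynomial. With M = A (coefficients from the trace, the sum of principal 2x2 minors, and det A):
  p(λ) = det(λ I - M) = λ^3 - 7λ^2 - 23λ + 145.
No integer candidate from the rational root theorem (±divisors of 145) is a root, so the roots are irrational. The cubic discriminant is Δ = 126064 > 0, so there are three distinct real roots. p(-5) = -40 and p(-4) = 61 have opposite signs, so a root lies in (-5, -4); Newton's method refines it to λ ≈ -4.6504. p(4) = 5 and p(5) = -20 have opposite signs, so a root lies in (4, 5); Newton's method refines it to λ ≈ 4.1659. p(7) = -16 and p(8) = 25 have opposite signs, so a root lies in (7, 8); Newton's method refines it to λ ≈ 7.4846. Check (Vieta): the three roots sum to 7, matching tr M = 7.
Thus the eigenvalues (to 4 decimals) are -4.6504 (modulus 4.6504); 4.1659 (modulus 4.1659); 7.4846 (modulus 7.4846). The spectral radius is the largest modulus: r(A) ≈ 7.4846. (Cross-check: r(A) ≤ ||A||_2 ≈ 9.9746; equality holds whenever A is normal, though it can also hold for some non-normal A.)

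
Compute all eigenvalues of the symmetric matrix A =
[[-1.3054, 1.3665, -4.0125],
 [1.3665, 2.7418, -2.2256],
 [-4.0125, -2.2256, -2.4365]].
sigma(A) ≈ {-6, 0, 5}

A is real symmetric, so its spectrum consists of real eigenvalues. Expanding the characteristic polynomial of the displayed matrix gives
  det(λ I - A) = p(λ) = λ^3 + (1)λ^2 + (-30)λ + (0).
Solving p(λ) = 0 yields eigenvalues ≈ -6, 0, 5. (A is shown rounded to 4 decimals, so these recover the underlying integer eigenvalues to within that precision.)
Verification: the trace of A = -1 equals the sum of eigenvalues -1, and det(A) ≈ -0.0008 matches the eigenvalue product 0.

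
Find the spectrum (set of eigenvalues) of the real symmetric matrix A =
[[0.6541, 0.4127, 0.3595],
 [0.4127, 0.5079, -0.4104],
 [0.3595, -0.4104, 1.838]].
sigma(A) ≈ {0, 1, 2}

A is real symmetric, so its spectrum consists of real eigenvalues. Expanding the characteristic polynomial of the displayed matrix gives
  det(λ I - A) = p(λ) = λ^3 + (-3)λ^2 + (2)λ + (0).
Solving p(λ) = 0 yields eigenvalues ≈ 0, 1, 2. (A is shown rounded to 4 decimals, so these recover the underlying integer eigenvalues to within that precision.)
Verification: the trace of A = 3 equals the sum of eigenvalues 3, and det(A) ≈ -0.0000 matches the eigenvalue product 0.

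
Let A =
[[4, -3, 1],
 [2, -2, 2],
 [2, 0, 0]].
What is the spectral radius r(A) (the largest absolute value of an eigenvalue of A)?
r(A) = 2

The eigenvalues of A are the roots of its characteristic polynomial. With M = A (coefficients from the trace, the sum of principal 2x2 minors, and det A):
  p(λ) = det(λ I - M) = λ^3 - 2λ^2 - 4λ + 8.
By the rational root theorem any rational root is an integer divisor of 8. Testing λ = -2: p(-2) = -8 - 8 + 8 + 8 = 0, so λ = -2 is a root. Dividing out (λ + 2) leaves p(λ) = (λ + 2)(λ^2 - 4λ + 4). For λ^2 - 4λ + 4 the discriminant is 0. It is a perfect square (0^2), so the roots are rational: λ = (4 ± 0)/2 = 2, 2.
Thus the eigenvalues (to 4 decimals) are 2 (modulus 2); -2 (modulus 2). The spectral radius is the largest modulus: r(A) = 2. (Cross-check: r(A) ≤ ||A||_2 ≈ 6.224; equality holds whenever A is normal, though it can also hold for some non-normal A.)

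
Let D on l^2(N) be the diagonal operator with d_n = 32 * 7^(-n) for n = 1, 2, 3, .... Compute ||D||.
||D|| = 32/7 (attained at n = 1)

For D diagonal, ||D|| = sup_n |d_n|. The sequence d_n = 32 * 7^(-n) is positive and strictly decreasing (ratio 7^(-1) < 1), so the supremum is d_1 = 32/7. Hence ||D|| = 32/7.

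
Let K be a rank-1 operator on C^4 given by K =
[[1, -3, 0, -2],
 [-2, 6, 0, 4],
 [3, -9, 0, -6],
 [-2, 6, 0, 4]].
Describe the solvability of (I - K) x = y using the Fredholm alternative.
(I - K) is invertible (det(I - K) = -10 ≠ 0), so for every y in C^4 the equation (I - K) x = y has a unique solution.

K has rank 1, so it is an outer product K = u v^T: every row of K is a multiple of one row vector. Reading off the entries, u = (-1, 2, -3, 2) and v = (-1, 3, 0, 2) (row i of K equals u_i·v^T). A rank-one matrix u v^T satisfies K u = u (v·u) and kills the (3)-dimensional subspace v^⊥, so its characteristic polynomial is lambda^3 (lambda - v·u) with v·u = tr K = 11. Hence the eigenvalues of I - K are 1 (multiplicity 3) and 1 - (11) = -10, so det(I - K) = -10. (Direct check: I - K =
[[0, 3, 0, 2],
 [2, -5, 0, -4],
 [-3, 9, 1, 6],
 [2, -6, 0, -3]]
has determinant -10.) The finite-dimensional Fredholm alternative says: either (I - K) is invertible, or ker(I - K) ≠ {0} and then range(I - K) = ker((I - K)^*)^⊥, with dim ker(I - K) = dim ker((I - K)^*). Since det(I - K) ≠ 0, 1 is not an eigenvalue of K and ker(I - K) = {0}, so we are in the first case: for every y there is a unique x = (I - K)^(-1) y. Explicitly, by the Sherman–Morrison formula, (I - u v^T)^(-1) = I + u v^T/(1 - v·u), i.e. (I - K)^(-1) = I + K/(-10).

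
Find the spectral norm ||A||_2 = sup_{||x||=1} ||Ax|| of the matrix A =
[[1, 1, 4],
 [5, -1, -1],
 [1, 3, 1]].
||A||_2 ≈ 5.2067 (= sqrt(largest eigenvalue of A^T A))

||A||_2 = sigma_max(A) = sqrt(lambda_max(A^T A)). Form the symmetric matrix M = A^T A =
[[27, -1, 0],
 [-1, 11, 8],
 [0, 8, 18]].
Its characteristic polynomial (trace, sum of principal 2x2 minors, determinant of M give the coefficients) is
  p(λ) = det(λ I - M) = λ^3 - 56λ^2 + 916λ - 3600.
No integer candidate from the rational root theorem (±divisors of 3600) is a root, so the roots are irrational. The cubic discriminant is Δ = 2168832 > 0, so there are three distinct real roots. p(5) = -295 and p(6) = 96 have opposite signs, so a root lies in (5, 6); Newton's method refines it to λ ≈ 5.7349. p(23) = 11 and p(24) = -48 have opposite signs, so a root lies in (23, 24); Newton's method refines it to λ ≈ 23.155. p(27) = -9 and p(28) = 96 have opposite signs, so a root lies in (27, 28); Newton's method refines it to λ ≈ 27.1101. Check (Vieta): the three roots sum to 56, matching tr M = 56.
So the eigenvalues of A^T A are ≈ 5.7349, 23.155, 27.1101 (all ≥ 0, as they must be for A^T A). The largest is λ_max ≈ 27.1101, hence ||A||_2 = sqrt(λ_max) ≈ 5.2067.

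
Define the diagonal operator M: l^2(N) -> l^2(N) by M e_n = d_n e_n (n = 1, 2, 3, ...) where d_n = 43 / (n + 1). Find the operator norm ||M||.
||M|| = 43/2 (attained at n = 1)

For M diagonal, ||M|| = sup_n |d_n| = sup_n 43/(n + 1). This is positive and strictly decreasing in n, so the supremum is attained at n = 1: d_1 = 43/(1 + 1) = 43/2. Hence ||M|| = 43/2.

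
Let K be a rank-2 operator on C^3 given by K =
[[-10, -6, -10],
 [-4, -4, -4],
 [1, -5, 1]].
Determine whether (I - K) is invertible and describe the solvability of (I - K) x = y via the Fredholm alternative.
(I - K) is invertible (det(I - K) = 6 ≠ 0), so for every y in C^3 the equation (I - K) x = y has a unique solution.

K has rank 2 and factors as K = U V^T = u1 v1^T + u2 v2^T with u1 = (-3, -1, 1), v1 = (3, 1, 3), u2 = (1, 1, 2), v2 = (-1, -3, -1) (multiplying out reproduces the displayed K). The nonzero eigenvalues of U V^T coincide with those of the 2 x 2 matrix G = V^T U = [[v1·u1, v1·u2], [v2·u1, v2·u2]] = [[-7, 10], [5, -6]], and by the Sylvester determinant identity det(I_3 - U V^T) = det(I_2 - V^T U) = det([[8, -10], [-5, 7]]) = (8)(7) - (-10)(-5) = 6. (Direct check: I - K =
[[11, 6, 10],
 [4, 5, 4],
 [-1, 5, 0]]
has determinant 6.) The finite-dimensional Fredholm alternative says: either (I - K) is invertible, or ker(I - K) ≠ {0} and then range(I - K) = ker((I - K)^*)^⊥, with dim ker(I - K) = dim ker((I - K)^*). Since det(I - K) ≠ 0, 1 is not an eigenvalue of K and ker(I - K) = {0}, so we are in the first case: for every y there is a unique x = (I - K)^(-1) y. (Explicitly, by the Woodbury identity, (I - U V^T)^(-1) = I + U (I_2 - G)^(-1) V^T.)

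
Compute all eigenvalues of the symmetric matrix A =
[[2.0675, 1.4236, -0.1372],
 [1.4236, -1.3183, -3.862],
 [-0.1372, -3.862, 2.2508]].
sigma(A) ≈ {-4, 2, 5}

A is real symmetric, so its spectrum consists of real eigenvalues. Expanding the characteristic polynomial of the displayed matrix gives
  det(λ I - A) = p(λ) = λ^3 + (-3)λ^2 + (-18)λ + (40).
Solving p(λ) = 0 yields eigenvalues ≈ -4, 2, 5. (A is shown rounded to 4 decimals, so these recover the underlying integer eigenvalues to within that precision.)
Verification: the trace of A = 3 equals the sum of eigenvalues 3, and det(A) ≈ -39.9997 matches the eigenvalue product -40.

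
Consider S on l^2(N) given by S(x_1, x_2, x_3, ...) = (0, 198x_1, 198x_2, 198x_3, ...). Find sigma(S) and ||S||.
sigma(S) = closed disk {z in C : |z| ≤ 198}; ||S|| = 198

Note S = 198·U where U is the unit right shift (U x)_k = x_{k-1} (with x_0 := 0); so ||S|| = 198||U|| and sigma(S) = 198·sigma(U). ||S x||^2 = sum_{k≥1} |198x_k|^2 = 39204||x||^2, so ||S|| = 198 and sigma(S) ⊂ {|z| ≤ 198}. For any |lambda| < 198, the equation (S - lambda I) x = 0 forces x_1 = 0, then 198x_k = lambda x_{k+1} ⇒ x = 0, so S has no eigenvalues. But (S - lambda I) is not surjective for |lambda| < 198: solving (S - lambda I) x = e_1 would require x_n proportional to (lambda/198)^(-n), which is not in l^2. So every |lambda| < 198 lies in the residual spectrum. The boundary |lambda| = 198 is in the approximate point spectrum (the spectrum is closed). Hence sigma(S) is the closed disk of radius 198.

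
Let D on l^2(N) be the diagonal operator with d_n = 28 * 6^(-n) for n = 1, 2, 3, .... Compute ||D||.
||D|| = 14/3 (attained at n = 1)

For D diagonal, ||D|| = sup_n |d_n|. The sequence d_n = 28 * 6^(-n) is positive and strictly decreasing (ratio 6^(-1) < 1), so the supremum is d_1 = 28/6 = 14/3. Hence ||D|| = 14/3.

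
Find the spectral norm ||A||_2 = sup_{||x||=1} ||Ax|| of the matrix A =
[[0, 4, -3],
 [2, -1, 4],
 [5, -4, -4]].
||A||_2 ≈ 7.5824 (= sqrt(largest eigenvalue of A^T A))

||A||_2 = sigma_max(A) = sqrt(lambda_max(A^T A)). Form the symmetric matrix M = A^T A =
[[29, -22, -12],
 [-22, 33, 0],
 [-12, 0, 41]].
Its characteristic polynomial (trace, sum of principal 2x2 minors, determinant of M give the coefficients) is
  p(λ) = det(λ I - M) = λ^3 - 103λ^2 + 2871λ - 14641.
No integer candidate from the rational root theorem (±divisors of 14641) is a root, so the roots are irrational. The cubic discriminant is Δ = 937147904 > 0, so there are three distinct real roots. p(6) = -907 and p(7) = 752 have opposite signs, so a root lies in (6, 7); Newton's method refines it to λ ≈ 6.5342. p(38) = 597 and p(39) = -16 have opposite signs, so a root lies in (38, 39); Newton's method refines it to λ ≈ 38.9733. p(57) = -448 and p(58) = 497 have opposite signs, so a root lies in (57, 58); Newton's method refines it to λ ≈ 57.4925. Check (Vieta): the three roots sum to 103, matching tr M = 103.
So the eigenvalues of A^T A are ≈ 6.5342, 38.9733, 57.4925 (all ≥ 0, as they must be for A^T A). The largest is λ_max ≈ 57.4925, hence ||A||_2 = sqrt(λ_max) ≈ 7.5824.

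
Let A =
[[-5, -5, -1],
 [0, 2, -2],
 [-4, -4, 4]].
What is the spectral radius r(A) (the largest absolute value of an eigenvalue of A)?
r(A) = 6

The eigenvalues of A are the roots of its characteristic polynomial. With M = A (coefficients from the trace, the sum of principal 2x2 minors, and det A):
  p(λ) = det(λ I - M) = λ^3 - λ^2 - 34λ + 48.
By the rational root theorem any rational root is an integer divisor of 48. Testing λ = -6: p(-6) = -216 - 36 + 204 + 48 = 0, so λ = -6 is a root. Dividing out (λ + 6) leaves p(λ) = (λ + 6)(λ^2 - 7λ + 8). For λ^2 - 7λ + 8 the discriminant is 17. It is nonnegative but not a perfect square, so the roots are real and irrational: λ = (7 ± sqrt(17))/2 ≈ 5.5616, 1.4384.
Thus the eigenvalues (to 4 decimals) are 5.5616 (modulus 5.5616); 1.4384 (modulus 1.4384); -6 (modulus 6). The spectral radius is the largest modulus: r(A) = 6. (Cross-check: r(A) ≤ ||A||_2 ≈ 9.4369; equality holds whenever A is normal, though it can also hold for some non-normal A.)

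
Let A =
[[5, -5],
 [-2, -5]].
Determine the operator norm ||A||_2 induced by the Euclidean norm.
||A||_2 = sqrt((79 + sqrt(1341))/2) ≈ 7.6033 (= sqrt(largest eigenvalue of A^T A))

||A||_2 = sigma_max(A) = sqrt(lambda_max(A^T A)). Form the symmetric matrix M = A^T A =
[[29, -15],
 [-15, 50]].
Its characteristic polynomial (trace, determinant of M give the coefficients) is
  p(λ) = det(λ I - M) = λ^2 - 79λ + 1225.
For λ^2 - 79λ + 1225 the discriminant is 1341. It is nonnegative but not a perfect square, so the roots are real and irrational: λ = (79 ± sqrt(1341))/2 ≈ 57.8098, 21.1902.
So the eigenvalues of A^T A are ≈ 21.1902, 57.8098 (all ≥ 0, as they must be for A^T A). The largest is λ_max = (79 + sqrt(1341))/2 ≈ 57.8098, hence ||A||_2 = sqrt(λ_max) = sqrt((79 + sqrt(1341))/2) ≈ 7.6033.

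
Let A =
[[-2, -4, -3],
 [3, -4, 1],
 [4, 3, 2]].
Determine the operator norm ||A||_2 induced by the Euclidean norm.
||A||_2 ≈ 7.4455 (= sqrt(largest eigenvalue of A^T A))

||A||_2 = sigma_max(A) = sqrt(lambda_max(A^T A)). Form the symmetric matrix M = A^T A =
[[29, 8, 17],
 [8, 41, 14],
 [17, 14, 14]].
Its characteristic polynomial (trace, sum of principal 2x2 minors, determinant of M give the coefficients) is
  p(λ) = det(λ I - M) = λ^3 - 84λ^2 + 1620λ - 2025.
No integer candidate from the rational root theorem (±divisors of 2025) is a root, so the roots are irrational. The cubic discriminant is Δ = 1560151125 > 0, so there are three distinct real roots. p(1) = -488 and p(2) = 887 have opposite signs, so a root lies in (1, 2); Newton's method refines it to λ ≈ 1.3419. p(27) = 162 and p(28) = -569 have opposite signs, so a root lies in (27, 28); Newton's method refines it to λ ≈ 27.222. p(55) = -650 and p(56) = 887 have opposite signs, so a root lies in (55, 56); Newton's method refines it to λ ≈ 55.4361. Check (Vieta): the three roots sum to 84, matching tr M = 84.
So the eigenvalues of A^T A are ≈ 1.3419, 27.222, 55.4361 (all ≥ 0, as they must be for A^T A). The largest is λ_max ≈ 55.4361, hence ||A||_2 = sqrt(λ_max) ≈ 7.4455.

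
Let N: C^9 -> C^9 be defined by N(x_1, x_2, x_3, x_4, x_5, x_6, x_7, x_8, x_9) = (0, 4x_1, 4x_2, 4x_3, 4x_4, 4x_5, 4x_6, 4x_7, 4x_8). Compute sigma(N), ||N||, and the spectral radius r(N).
sigma(N) = {0}; ||N|| = 4; r(N) = 0. (N is nilpotent with N^9 = 0.)

On C^9, N is a strictly lower-triangular matrix with 4 on the subdiagonal and zeros elsewhere, so its characteristic polynomial is lambda^9 and every eigenvalue is 0: sigma(N) = {0}. For the operator norm, N e_i = 4e_{i+1} for i = 1, ..., 8 and N e_9 = 0, so the singular values of N are 4 (with multiplicity 8) and 0; hence ||N|| = 4. The spectral radius r(N) = max|lambda| = 0. Note ||N|| > r(N) — characteristic of non-normal nilpotent operators. Indeed N^9 = 0.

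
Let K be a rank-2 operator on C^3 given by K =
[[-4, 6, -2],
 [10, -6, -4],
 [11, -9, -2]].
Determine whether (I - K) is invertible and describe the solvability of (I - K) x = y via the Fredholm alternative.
(I - K) is invertible (det(I - K) = -17 ≠ 0), so for every y in C^3 the equation (I - K) x = y has a unique solution.

K has rank 2 and factors as K = U V^T = u1 v1^T + u2 v2^T with u1 = (-2, 2, 3), v1 = (3, -3, 0), u2 = (1, 2, 1), v2 = (2, 0, -2) (multiplying out reproduces the displayed K). The nonzero eigenvalues of U V^T coincide with those of the 2 x 2 matrix G = V^T U = [[v1·u1, v1·u2], [v2·u1, v2·u2]] = [[-12, -3], [-10, 0]], and by the Sylvester determinant identity det(I_3 - U V^T) = det(I_2 - V^T U) = det([[13, 3], [10, 1]]) = (13)(1) - (3)(10) = -17. (Direct check: I - K =
[[5, -6, 2],
 [-10, 7, 4],
 [-11, 9, 3]]
has determinant -17.) The finite-dimensional Fredholm alternative says: either (I - K) is invertible, or ker(I - K) ≠ {0} and then range(I - K) = ker((I - K)^*)^⊥, with dim ker(I - K) = dim ker((I - K)^*). Since det(I - K) ≠ 0, 1 is not an eigenvalue of K and ker(I - K) = {0}, so we are in the first case: for every y there is a unique x = (I - K)^(-1) y. (Explicitly, by the Woodbury identity, (I - U V^T)^(-1) = I + U (I_2 - G)^(-1) V^T.)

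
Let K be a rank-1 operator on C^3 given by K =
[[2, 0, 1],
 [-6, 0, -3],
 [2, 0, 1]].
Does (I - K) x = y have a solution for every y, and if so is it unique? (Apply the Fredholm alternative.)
(I - K) is invertible (det(I - K) = -2 ≠ 0), so for every y in C^3 the equation (I - K) x = y has a unique solution.

K has rank 1, so it is an outer product K = u v^T: every row of K is a multiple of one row vector. Reading off the entries, u = (-1, 3, -1) and v = (-2, 0, -1) (row i of K equals u_i·v^T). A rank-one matrix u v^T satisfies K u = u (v·u) and kills the (2)-dimensional subspace v^⊥, so its characteristic polynomial is lambda^2 (lambda - v·u) with v·u = tr K = 3. Hence the eigenvalues of I - K are 1 (multiplicity 2) and 1 - (3) = -2, so det(I - K) = -2. (Direct check: I - K =
[[-1, 0, -1],
 [6, 1, 3],
 [-2, 0, 0]]
has determinant -2.) The finite-dimensional Fredholm alternative says: either (I - K) is invertible, or ker(I - K) ≠ {0} and then range(I - K) = ker((I - K)^*)^⊥, with dim ker(I - K) = dim ker((I - K)^*). Since det(I - K) ≠ 0, 1 is not an eigenvalue of K and ker(I - K) = {0}, so we are in the first case: for every y there is a unique x = (I - K)^(-1) y. Explicitly, by the Sherman–Morrison formula, (I - u v^T)^(-1) = I + u v^T/(1 - v·u), i.e. (I - K)^(-1) = I + K/(-2).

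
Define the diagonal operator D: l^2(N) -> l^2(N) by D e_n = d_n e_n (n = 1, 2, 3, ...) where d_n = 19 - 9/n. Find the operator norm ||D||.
||D|| = 19

For a diagonal operator on l^2 with entries d_n, ||D|| = sup_n |d_n|. Here d_1 = 10, d_2 = 29/2, ..., and d_n = 19 - 9/n increases monotonically toward 19. All terms lie in [10, 19), so |d_n| = d_n and the supremum is the limit 19, which is not attained by any individual d_n. Hence ||D|| = 19.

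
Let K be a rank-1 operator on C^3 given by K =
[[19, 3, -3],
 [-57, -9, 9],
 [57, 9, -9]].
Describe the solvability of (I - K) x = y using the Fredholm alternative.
(I - K) is singular (det(I - K) = 0, i.e. 1 ∈ sigma(K)). (I - K) x = y is solvable iff y ⊥ ker((I - K)^*) = span{(19, 3, -3)}, i.e. iff 19y_1 + 3y_2 - 3y_3 = 0. When solvable, the solutions are x = y + c·(1, -3, 3), c arbitrary (ker(I - K) = span{(1, -3, 3)}, dimension 1).

K has rank 1, so it is an outer product K = u v^T: every row of K is a multiple of one row vector. Reading off the entries, u = (1, -3, 3) and v = (19, 3, -3) (row i of K equals u_i·v^T). A rank-one matrix u v^T satisfies K u = u (v·u) and kills the (2)-dimensional subspace v^⊥, so its characteristic polynomial is lambda^2 (lambda - v·u) with v·u = tr K = 1. Hence the eigenvalues of I - K are 1 (multiplicity 2) and 1 - (1) = 0, so det(I - K) = 0. (Direct check: I - K =
[[-18, -3, 3],
 [57, 10, -9],
 [-57, -9, 10]]
has determinant 0.) So 1 is an eigenvalue of K and (I - K) is not invertible. The finite-dimensional Fredholm alternative says: either (I - K) is invertible, or ker(I - K) ≠ {0} and then range(I - K) = ker((I - K)^*)^⊥, with dim ker(I - K) = dim ker((I - K)^*). We are in the second case, so we need both kernels. Kernel of I - K: (I - K) u = u - u (v·u) = u - u = 0, so ker(I - K) = span{u} = span{(1, -3, 3)} (it is exactly 1-dimensional because rank(I - K) = 2). Kernel of the adjoint: K is real, so (I - K)^* = I - K^T = I - v u^T, and (I - v u^T) v = v - v (u·v) = 0; hence ker((I - K)^*) = span{v} = span{(19, 3, -3)}. Therefore (I - K) x = y is solvable iff <y, v> = 0, i.e. iff 19y_1 + 3y_2 - 3y_3 = 0. When this holds, K y = u (v·y) = 0, so (I - K) y = y and x = y is a particular solution; the full solution set is the line x = y + c·u = y + c·(1, -3, 3), c ∈ C.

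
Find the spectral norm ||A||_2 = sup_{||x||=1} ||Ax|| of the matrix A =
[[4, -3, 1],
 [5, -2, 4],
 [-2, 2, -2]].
||A||_2 ≈ 8.8405 (= sqrt(largest eigenvalue of A^T A))

||A||_2 = sigma_max(A) = sqrt(lambda_max(A^T A)). Form the symmetric matrix M = A^T A =
[[45, -26, 28],
 [-26, 17, -15],
 [28, -15, 21]].
Its characteristic polynomial (trace, sum of principal 2x2 minors, determinant of M give the coefficients) is
  p(λ) = det(λ I - M) = λ^3 - 83λ^2 + 382λ - 256.
No integer candidate from the rational root theorem (±divisors of 256) is a root, so the roots are irrational. The cubic discriminant is Δ = 341120452 > 0, so there are three distinct real roots. p(0) = -256 and p(1) = 44 have opposite signs, so a root lies in (0, 1); Newton's method refines it to λ ≈ 0.812. p(4) = 8 and p(5) = -296 have opposite signs, so a root lies in (4, 5); Newton's method refines it to λ ≈ 4.0338. p(78) = -880 and p(79) = 4958 have opposite signs, so a root lies in (78, 79); Newton's method refines it to λ ≈ 78.1541. Check (Vieta): the three roots sum to 83, matching tr M = 83.
So the eigenvalues of A^T A are ≈ 0.812, 4.0338, 78.1541 (all ≥ 0, as they must be for A^T A). The largest is λ_max ≈ 78.1541, hence ||A||_2 = sqrt(λ_max) ≈ 8.8405.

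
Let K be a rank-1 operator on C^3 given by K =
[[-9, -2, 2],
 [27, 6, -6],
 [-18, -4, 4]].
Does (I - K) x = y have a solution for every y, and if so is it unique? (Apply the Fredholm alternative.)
(I - K) is singular (det(I - K) = 0, i.e. 1 ∈ sigma(K)). (I - K) x = y is solvable iff y ⊥ ker((I - K)^*) = span{(-9, -2, 2)}, i.e. iff -9y_1 - 2y_2 + 2y_3 = 0. When solvable, the solutions are x = y + c·(1, -3, 2), c arbitrary (ker(I - K) = span{(1, -3, 2)}, dimension 1).

K has rank 1, so it is an outer product K = u v^T: every row of K is a multiple of one row vector. Reading off the entries, u = (1, -3, 2) and v = (-9, -2, 2) (row i of K equals u_i·v^T). A rank-one matrix u v^T satisfies K u = u (v·u) and kills the (2)-dimensional subspace v^⊥, so its characteristic polynomial is lambda^2 (lambda - v·u) with v·u = tr K = 1. Hence the eigenvalues of I - K are 1 (multiplicity 2) and 1 - (1) = 0, so det(I - K) = 0. (Direct check: I - K =
[[10, 2, -2],
 [-27, -5, 6],
 [18, 4, -3]]
has determinant 0.) So 1 is an eigenvalue of K and (I - K) is not invertible. The finite-dimensional Fredholm alternative says: either (I - K) is invertible, or ker(I - K) ≠ {0} and then range(I - K) = ker((I - K)^*)^⊥, with dim ker(I - K) = dim ker((I - K)^*). We are in the second case, so we need both kernels. Kernel of I - K: (I - K) u = u - u (v·u) = u - u = 0, so ker(I - K) = span{u} = span{(1, -3, 2)} (it is exactly 1-dimensional because rank(I - K) = 2). Kernel of the adjoint: K is real, so (I - K)^* = I - K^T = I - v u^T, and (I - v u^T) v = v - v (u·v) = 0; hence ker((I - K)^*) = span{v} = span{(-9, -2, 2)}. Therefore (I - K) x = y is solvable iff <y, v> = 0, i.e. iff -9y_1 - 2y_2 + 2y_3 = 0. When this holds, K y = u (v·y) = 0, so (I - K) y = y and x = y is a particular solution; the full solution set is the line x = y + c·u = y + c·(1, -3, 2), c ∈ C.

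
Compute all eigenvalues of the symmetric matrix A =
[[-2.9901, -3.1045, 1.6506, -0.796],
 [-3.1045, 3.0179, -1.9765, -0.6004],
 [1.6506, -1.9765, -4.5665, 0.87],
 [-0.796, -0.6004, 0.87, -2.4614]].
sigma(A) ≈ {-6, -4, -2, 5}

A is real symmetric, so its spectrum consists of real eigenvalues. Expanding the characteristic polynomial of the displayed matrix gives
  det(λ I - A) = p(λ) = λ^4 + (7)λ^3 + (-16)λ^2 + (-171.9975)λ + (-239.9968).
Solving p(λ) = 0 yields eigenvalues ≈ -6, -4, -2, 5. (A is shown rounded to 4 decimals, so these recover the underlying integer eigenvalues to within that precision.)
Verification: the trace of A = -7 equals the sum of eigenvalues -7, and det(A) ≈ -239.9968 matches the eigenvalue product -240.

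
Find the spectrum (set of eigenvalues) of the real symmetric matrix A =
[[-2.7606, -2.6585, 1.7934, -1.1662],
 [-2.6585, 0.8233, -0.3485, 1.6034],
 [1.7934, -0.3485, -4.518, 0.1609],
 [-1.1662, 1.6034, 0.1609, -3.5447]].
sigma(A) ≈ {-6, -4, -3, 3}

A is real symmetric, so its spectrum consists of real eigenvalues. Expanding the characteristic polynomial of the displayed matrix gives
  det(λ I - A) = p(λ) = λ^4 + (10)λ^3 + (15)λ^2 + (-90.0018)λ + (-216.0049).
Solving p(λ) = 0 yields eigenvalues ≈ -6, -4, -3, 3. (A is shown rounded to 4 decimals, so these recover the underlying integer eigenvalues to within that precision.)
Verification: the trace of A = -10 equals the sum of eigenvalues -10, and det(A) ≈ -216.0049 matches the eigenvalue product -216.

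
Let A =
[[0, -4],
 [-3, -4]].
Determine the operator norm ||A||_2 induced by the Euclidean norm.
||A||_2 = sqrt((41 + sqrt(1105))/2) ≈ 6.0927 (= sqrt(largest eigenvalue of A^T A))

||A||_2 = sigma_max(A) = sqrt(lambda_max(A^T A)). Form the symmetric matrix M = A^T A =
[[9, 12],
 [12, 32]].
Its characteristic polynomial (trace, determinant of M give the coefficients) is
  p(λ) = det(λ I - M) = λ^2 - 41λ + 144.
For λ^2 - 41λ + 144 the discriminant is 1105. It is nonnegative but not a perfect square, so the roots are real and irrational: λ = (41 ± sqrt(1105))/2 ≈ 37.1208, 3.8792.
So the eigenvalues of A^T A are ≈ 3.8792, 37.1208 (all ≥ 0, as they must be for A^T A). The largest is λ_max = (41 + sqrt(1105))/2 ≈ 37.1208, hence ||A||_2 = sqrt(λ_max) = sqrt((41 + sqrt(1105))/2) ≈ 6.0927.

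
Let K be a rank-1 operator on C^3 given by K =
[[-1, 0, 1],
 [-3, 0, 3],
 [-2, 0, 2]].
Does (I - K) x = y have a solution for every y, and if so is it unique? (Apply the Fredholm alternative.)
(I - K) is singular (det(I - K) = 0, i.e. 1 ∈ sigma(K)). (I - K) x = y is solvable iff y ⊥ ker((I - K)^*) = span{(-1, 0, 1)}, i.e. iff -y_1 + y_3 = 0. When solvable, the solutions are x = y + c·(1, 3, 2), c arbitrary (ker(I - K) = span{(1, 3, 2)}, dimension 1).

K has rank 1, so it is an outer product K = u v^T: every row of K is a multiple of one row vector. Reading off the entries, u = (1, 3, 2) and v = (-1, 0, 1) (row i of K equals u_i·v^T). A rank-one matrix u v^T satisfies K u = u (v·u) and kills the (2)-dimensional subspace v^⊥, so its characteristic polynomial is lambda^2 (lambda - v·u) with v·u = tr K = 1. Hence the eigenvalues of I - K are 1 (multiplicity 2) and 1 - (1) = 0, so det(I - K) = 0. (Direct check: I - K =
[[2, 0, -1],
 [3, 1, -3],
 [2, 0, -1]]
has determinant 0.) So 1 is an eigenvalue of K and (I - K) is not invertible. The finite-dimensional Fredholm alternative says: either (I - K) is invertible, or ker(I - K) ≠ {0} and then range(I - K) = ker((I - K)^*)^⊥, with dim ker(I - K) = dim ker((I - K)^*). We are in the second case, so we need both kernels. Kernel of I - K: (I - K) u = u - u (v·u) = u - u = 0, so ker(I - K) = span{u} = span{(1, 3, 2)} (it is exactly 1-dimensional because rank(I - K) = 2). Kernel of the adjoint: K is real, so (I - K)^* = I - K^T = I - v u^T, and (I - v u^T) v = v - v (u·v) = 0; hence ker((I - K)^*) = span{v} = span{(-1, 0, 1)}. Therefore (I - K) x = y is solvable iff <y, v> = 0, i.e. iff -y_1 + y_3 = 0. When this holds, K y = u (v·y) = 0, so (I - K) y = y and x = y is a particular solution; the full solution set is the line x = y + c·u = y + c·(1, 3, 2), c ∈ C.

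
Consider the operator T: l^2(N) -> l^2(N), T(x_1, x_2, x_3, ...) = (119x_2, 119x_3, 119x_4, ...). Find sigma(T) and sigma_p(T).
sigma(T) = closed disk {z in C : |z| ≤ 119}; sigma_p(T) = open disk {z in C : |z| < 119}

Note T = 119·V where V is the unit left shift (V x)_k = x_{k+1}; so sigma(T) = 119·sigma(V) and ||T|| = 119||V||. ||T x||^2 = 14161sum_{k≥2} |x_k|^2 ≤ 14161||x||^2, with equality on {x : x_1 = 0}, so ||T|| = 119. For any lambda with |lambda| < 119, set r = lambda/119 (|r| < 1); the vector x = (1, r, r^2, ...) is in l^2 and satisfies T x = 119(r, r^2, ...) = lambda x, so lambda is an eigenvalue. On the boundary |lambda| = 119 the geometric series diverges, so no l^2 eigenvector exists, but these lambda lie in the approximate point spectrum. Hence sigma(T) is the closed disk of radius 119 and sigma_p(T) is the open disk.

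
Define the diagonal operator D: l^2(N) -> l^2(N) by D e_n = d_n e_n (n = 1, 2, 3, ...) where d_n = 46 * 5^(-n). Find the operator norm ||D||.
||D|| = 46/5 (attained at n = 1)

For D diagonal, ||D|| = sup_n |d_n|. The sequence d_n = 46 * 5^(-n) is positive and strictly decreasing (ratio 5^(-1) < 1), so the supremum is d_1 = 46/5. Hence ||D|| = 46/5.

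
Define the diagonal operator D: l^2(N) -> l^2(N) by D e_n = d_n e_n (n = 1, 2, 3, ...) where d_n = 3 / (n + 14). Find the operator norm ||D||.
||D|| = 1/5 (attained at n = 1)

For D diagonal, ||D|| = sup_n |d_n| = sup_n 3/(n + 14). This is positive and strictly decreasing in n, so the supremum is attained at n = 1: d_1 = 3/(1 + 14) = 1/5. Hence ||D|| = 1/5.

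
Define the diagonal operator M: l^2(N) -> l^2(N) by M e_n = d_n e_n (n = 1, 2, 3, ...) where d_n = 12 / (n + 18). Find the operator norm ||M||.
||M|| = 12/19 (attained at n = 1)

For M diagonal, ||M|| = sup_n |d_n| = sup_n 12/(n + 18). This is positive and strictly decreasing in n, so the supremum is attained at n = 1: d_1 = 12/(1 + 18) = 12/19. Hence ||M|| = 12/19.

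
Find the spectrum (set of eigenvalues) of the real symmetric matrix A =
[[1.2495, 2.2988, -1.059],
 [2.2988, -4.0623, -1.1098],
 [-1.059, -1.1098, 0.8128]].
sigma(A) ≈ {-5, 0, 3}

A is real symmetric, so its spectrum consists of real eigenvalues. Expanding the characteristic polynomial of the displayed matrix gives
  det(λ I - A) = p(λ) = λ^3 + (2)λ^2 + (-15)λ + (0).
Solving p(λ) = 0 yields eigenvalues ≈ -5, 0, 3. (A is shown rounded to 4 decimals, so these recover the underlying integer eigenvalues to within that precision.)
Verification: the trace of A = -2 equals the sum of eigenvalues -2, and det(A) ≈ -0.0006 matches the eigenvalue product 0.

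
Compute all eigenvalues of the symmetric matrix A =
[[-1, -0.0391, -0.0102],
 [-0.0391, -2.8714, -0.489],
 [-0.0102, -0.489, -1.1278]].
sigma(A) ≈ {-3, -1} (-1 with multiplicity 2)

A is real symmetric, so its spectrum consists of real eigenvalues. Expanding the characteristic polynomial of the displayed matrix gives
  det(λ I - A) = p(λ) = λ^3 + (5)λ^2 + (7)λ + (3).
Solving p(λ) = 0 yields eigenvalues ≈ -3, -1, -1. (A is shown rounded to 4 decimals, so these recover the underlying integer eigenvalues to within that precision.)
Verification: the trace of A = -5 equals the sum of eigenvalues -5, and det(A) ≈ -3.0000 matches the eigenvalue product -3.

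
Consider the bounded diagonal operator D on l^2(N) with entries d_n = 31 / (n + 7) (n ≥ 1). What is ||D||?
||D|| = 31/8 (attained at n = 1)

For D diagonal, ||D|| = sup_n |d_n| = sup_n 31/(n + 7). This is positive and strictly decreasing in n, so the supremum is attained at n = 1: d_1 = 31/(1 + 7) = 31/8. Hence ||D|| = 31/8.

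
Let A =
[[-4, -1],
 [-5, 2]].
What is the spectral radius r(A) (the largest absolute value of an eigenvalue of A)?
r(A) = (2 + sqrt(56))/2 ≈ 4.7417

The eigenvalues of A are the roots of its characteristic polynomial. With M = A (coefficients from the trace and determinant):
  p(λ) = det(λ I - M) = λ^2 + 2λ - 13.
For λ^2 + 2λ - 13 the discriminant is 56. It is nonnegative but not a perfect square, so the roots are real and irrational: λ = (-2 ± sqrt(56))/2 ≈ 2.7417, -4.7417.
Thus the eigenvalues (to 4 decimals) are 2.7417 (modulus 2.7417); -4.7417 (modulus 4.7417). The spectral radius is the largest modulus: r(A) = (2 + sqrt(56))/2 ≈ 4.7417. (Cross-check: r(A) ≤ ||A||_2 ≈ 6.4787; equality holds whenever A is normal, though it can also hold for some non-normal A.)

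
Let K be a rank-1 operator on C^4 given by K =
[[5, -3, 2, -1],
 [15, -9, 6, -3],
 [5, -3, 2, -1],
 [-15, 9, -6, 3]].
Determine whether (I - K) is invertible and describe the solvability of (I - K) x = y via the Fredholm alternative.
(I - K) is singular (det(I - K) = 0, i.e. 1 ∈ sigma(K)). (I - K) x = y is solvable iff y ⊥ ker((I - K)^*) = span{(5, -3, 2, -1)}, i.e. iff 5y_1 - 3y_2 + 2y_3 - y_4 = 0. When solvable, the solutions are x = y + c·(1, 3, 1, -3), c arbitrary (ker(I - K) = span{(1, 3, 1, -3)}, dimension 1).

K has rank 1, so it is an outer product K = u v^T: every row of K is a multiple of one row vector. Reading off the entries, u = (1, 3, 1, -3) and v = (5, -3, 2, -1) (row i of K equals u_i·v^T). A rank-one matrix u v^T satisfies K u = u (v·u) and kills the (3)-dimensional subspace v^⊥, so its characteristic polynomial is lambda^3 (lambda - v·u) with v·u = tr K = 1. Hence the eigenvalues of I - K are 1 (multiplicity 3) and 1 - (1) = 0, so det(I - K) = 0. (Direct check: I - K =
[[-4, 3, -2, 1],
 [-15, 10, -6, 3],
 [-5, 3, -1, 1],
 [15, -9, 6, -2]]
has determinant 0.) So 1 is an eigenvalue of K and (I - K) is not invertible. The finite-dimensional Fredholm alternative says: either (I - K) is invertible, or ker(I - K) ≠ {0} and then range(I - K) = ker((I - K)^*)^⊥, with dim ker(I - K) = dim ker((I - K)^*). We are in the second case, so we need both kernels. Kernel of I - K: (I - K) u = u - u (v·u) = u - u = 0, so ker(I - K) = span{u} = span{(1, 3, 1, -3)} (it is exactly 1-dimensional because rank(I - K) = 3). Kernel of the adjoint: K is real, so (I - K)^* = I - K^T = I - v u^T, and (I - v u^T) v = v - v (u·v) = 0; hence ker((I - K)^*) = span{v} = span{(5, -3, 2, -1)}. Therefore (I - K) x = y is solvable iff <y, v> = 0, i.e. iff 5y_1 - 3y_2 + 2y_3 - y_4 = 0. When this holds, K y = u (v·y) = 0, so (I - K) y = y and x = y is a particular solution; the full solution set is the line x = y + c·u = y + c·(1, 3, 1, -3), c ∈ C.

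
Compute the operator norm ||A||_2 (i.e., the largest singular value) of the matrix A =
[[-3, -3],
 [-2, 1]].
||A||_2 = sqrt((23 + sqrt(205))/2) ≈ 4.3196 (= sqrt(largest eigenvalue of A^T A))

||A||_2 = sigma_max(A) = sqrt(lambda_max(A^T A)). Form the symmetric matrix M = A^T A =
[[13, 7],
 [7, 10]].
Its characteristic polynomial (trace, determinant of M give the coefficients) is
  p(λ) = det(λ I - M) = λ^2 - 23λ + 81.
For λ^2 - 23λ + 81 the discriminant is 205. It is nonnegative but not a perfect square, so the roots are real and irrational: λ = (23 ± sqrt(205))/2 ≈ 18.6589, 4.3411.
So the eigenvalues of A^T A are ≈ 4.3411, 18.6589 (all ≥ 0, as they must be for A^T A). The largest is λ_max = (23 + sqrt(205))/2 ≈ 18.6589, hence ||A||_2 = sqrt(λ_max) = sqrt((23 + sqrt(205))/2) ≈ 4.3196.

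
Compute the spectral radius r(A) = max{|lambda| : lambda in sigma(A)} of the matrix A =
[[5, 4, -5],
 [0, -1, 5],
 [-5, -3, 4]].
r(A) ≈ 7.5125

The eigenvalues of A are the roots of its characteristic polynomial. With M = A (coefficients from the trace, the sum of principal 2x2 minors, and det A):
  p(λ) = det(λ I - M) = λ^3 - 8λ^2 + λ + 20.
No integer candidate from the rational root theorem (±divisors of 20) is a root, so the roots are irrational. The cubic discriminant is Δ = 27340 > 0, so there are three distinct real roots. p(-2) = -22 and p(-1) = 10 have opposite signs, so a root lies in (-2, -1); Newton's method refines it to λ ≈ -1.406. p(1) = 14 and p(2) = -2 have opposite signs, so a root lies in (1, 2); Newton's method refines it to λ ≈ 1.8935. p(7) = -22 and p(8) = 28 have opposite signs, so a root lies in (7, 8); Newton's method refines it to λ ≈ 7.5125. Check (Vieta): the three roots sum to 8, matching tr M = 8.
Thus the eigenvalues (to 4 decimals) are -1.406 (modulus 1.406); 1.8935 (modulus 1.8935); 7.5125 (modulus 7.5125). The spectral radius is the largest modulus: r(A) ≈ 7.5125. (Cross-check: r(A) ≤ ||A||_2 ≈ 11.3514; equality holds whenever A is normal, though it can also hold for some non-normal A.)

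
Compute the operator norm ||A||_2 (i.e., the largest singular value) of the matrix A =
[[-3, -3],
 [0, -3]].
||A||_2 = sqrt((27 + sqrt(405))/2) ≈ 4.8541 (= sqrt(largest eigenvalue of A^T A))

||A||_2 = sigma_max(A) = sqrt(lambda_max(A^T A)). Form the symmetric matrix M = A^T A =
[[9, 9],
 [9, 18]].
Its characteristic polynomial (trace, determinant of M give the coefficients) is
  p(λ) = det(λ I - M) = λ^2 - 27λ + 81.
For λ^2 - 27λ + 81 the discriminant is 405. It is nonnegative but not a perfect square, so the roots are real and irrational: λ = (27 ± sqrt(405))/2 ≈ 23.5623, 3.4377.
So the eigenvalues of A^T A are ≈ 3.4377, 23.5623 (all ≥ 0, as they must be for A^T A). The largest is λ_max = (27 + sqrt(405))/2 ≈ 23.5623, hence ||A||_2 = sqrt(λ_max) = sqrt((27 + sqrt(405))/2) ≈ 4.8541.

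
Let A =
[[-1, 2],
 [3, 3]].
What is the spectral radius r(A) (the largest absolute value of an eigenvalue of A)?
r(A) = (2 + sqrt(40))/2 ≈ 4.1623

The eigenvalues of A are the roots of its characteristic polynomial. With M = A (coefficients from the trace and determinant):
  p(λ) = det(λ I - M) = λ^2 - 2λ - 9.
For λ^2 - 2λ - 9 the discriminant is 40. It is nonnegative but not a perfect square, so the roots are real and irrational: λ = (2 ± sqrt(40))/2 ≈ 4.1623, -2.1623.
Thus the eigenvalues (to 4 decimals) are 4.1623 (modulus 4.1623); -2.1623 (modulus 2.1623). The spectral radius is the largest modulus: r(A) = (2 + sqrt(40))/2 ≈ 4.1623. (Cross-check: r(A) ≤ ||A||_2 ≈ 4.3196; equality holds whenever A is normal, though it can also hold for some non-normal A.)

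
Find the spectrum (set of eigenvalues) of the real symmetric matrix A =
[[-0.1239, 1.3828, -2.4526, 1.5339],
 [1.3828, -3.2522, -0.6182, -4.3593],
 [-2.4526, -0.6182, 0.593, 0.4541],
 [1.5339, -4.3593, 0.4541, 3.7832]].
sigma(A) ≈ {-6, -2, 3, 6}

A is real symmetric, so its spectrum consists of real eigenvalues. Expanding the characteristic polynomial of the displayed matrix gives
  det(λ I - A) = p(λ) = λ^4 + (-1)λ^3 + (-42)λ^2 + (36.0016)λ + (216.0047).
Solving p(λ) = 0 yields eigenvalues ≈ -6, -2, 3, 6. (A is shown rounded to 4 decimals, so these recover the underlying integer eigenvalues to within that precision.)
Verification: the trace of A = 1 equals the sum of eigenvalues 1, and det(A) ≈ 216.0047 matches the eigenvalue product 216.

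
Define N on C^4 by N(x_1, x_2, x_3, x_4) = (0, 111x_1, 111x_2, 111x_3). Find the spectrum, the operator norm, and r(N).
sigma(N) = {0}; ||N|| = 111; r(N) = 0. (N is nilpotent with N^4 = 0.)

On C^4, N is a strictly lower-triangular matrix with 111 on the subdiagonal and zeros elsewhere, so its characteristic polynomial is lambda^4 and every eigenvalue is 0: sigma(N) = {0}. For the operator norm, N e_i = 111e_{i+1} for i = 1, ..., 3 and N e_4 = 0, so the singular values of N are 111 (with multiplicity 3) and 0; hence ||N|| = 111. The spectral radius r(N) = max|lambda| = 0. Note ||N|| > r(N) — characteristic of non-normal nilpotent operators. Indeed N^4 = 0.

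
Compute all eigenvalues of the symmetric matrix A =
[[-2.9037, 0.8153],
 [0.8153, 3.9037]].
sigma(A) ≈ {-3, 4}

A is real symmetric, so its spectrum consists of real eigenvalues. Expanding the characteristic polynomial of the displayed matrix gives
  det(λ I - A) = p(λ) = λ^2 + (-1)λ + (-12).
Solving p(λ) = 0 yields eigenvalues ≈ -3, 4. (A is shown rounded to 4 decimals, so these recover the underlying integer eigenvalues to within that precision.)
Verification: the trace of A = 1 equals the sum of eigenvalues 1, and det(A) ≈ -11.9999 matches the eigenvalue product -12.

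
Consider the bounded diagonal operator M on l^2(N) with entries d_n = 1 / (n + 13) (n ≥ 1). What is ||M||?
||M|| = 1/14 (attained at n = 1)

For M diagonal, ||M|| = sup_n |d_n| = sup_n 1/(n + 13). This is positive and strictly decreasing in n, so the supremum is attained at n = 1: d_1 = 1/(1 + 13) = 1/14. Hence ||M|| = 1/14.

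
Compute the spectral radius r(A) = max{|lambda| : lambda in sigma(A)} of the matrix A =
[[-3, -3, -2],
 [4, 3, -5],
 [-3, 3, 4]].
r(A) ≈ 6.0187

The eigenvalues of A are the roots of its characteristic polynomial. With M = A (coefficients from the trace, the sum of principal 2x2 minors, and det A):
  p(λ) = det(λ I - M) = λ^3 - 4λ^2 + 12λ + 120.
No integer candidate from the rational root theorem (±divisors of 120) is a root, so the roots are irrational. The cubic discriminant is Δ = -466368 < 0, so there is one real root and a complex-conjugate pair. p(-4) = -56 and p(-3) = 21 have opposite signs, so a root lies in (-4, -3); Newton's method refines it to λ ≈ -3.3127. Dividing out (λ - (-3.3127)) leaves approximately λ^2 - 7.3127λ + 36.2245. For λ^2 - 7.3127λ + 36.2245 the discriminant is -91.4228. It is negative, so the remaining roots are the complex-conjugate pair λ ≈ 3.6563 ± 4.7808i. Their product equals the constant term, so |λ|^2 ≈ 36.2245 and |λ| ≈ 6.0187.
Thus the eigenvalues (to 4 decimals) are -3.3127 (modulus 3.3127); 3.6563 ± 4.7808i (modulus 6.0187). The spectral radius is the largest modulus: r(A) ≈ 6.0187. (Cross-check: r(A) ≤ ||A||_2 ≈ 8.1734; equality holds whenever A is normal, though it can also hold for some non-normal A.)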